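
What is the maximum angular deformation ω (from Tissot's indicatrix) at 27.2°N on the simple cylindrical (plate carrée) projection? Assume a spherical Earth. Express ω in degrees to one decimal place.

6.7°

Plate carrée maps x = Rλ, y = Rφ. The meridian scale is h = 1 and the parallel scale is k = 1/cos φ = sec φ.
At 27.2°: h = 1.000, k = 1.124; principal scales a = 1.124, b = 1.000.
sin(ω/2) = (a − b)/(a + b) = 0.1243/2.124 = 0.05853, so ω = 2 arcsin(0.05853) ≈ 6.7°.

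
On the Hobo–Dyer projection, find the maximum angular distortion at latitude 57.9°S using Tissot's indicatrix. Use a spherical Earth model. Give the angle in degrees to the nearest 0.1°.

44.7°

The Hobo–Dyer projection is cylindrical equal-area with φ₀ = 37.5°. A cylindrical equal-area projection with standard parallel φ₀ has meridian scale h = cos φ / cos φ₀ and parallel scale k = cos φ₀ / cos φ (so areas are preserved, h·k = 1).
At 57.9°: h = 0.6698, k = 1.493; principal scales a = 1.493, b = 0.6698.
sin(ω/2) = (a − b)/(a + b) = 0.8231/2.163 = 0.3806, so ω = 2 arcsin(0.3806) ≈ 44.7°.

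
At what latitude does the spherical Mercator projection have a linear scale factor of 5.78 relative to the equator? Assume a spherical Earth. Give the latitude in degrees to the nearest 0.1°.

Mercator scale is k = sec φ = 1/cos φ.
1/cos φ = 5.78  ⇒  cos φ = 0.1730  ⇒  φ = arccos(0.1730) ≈ 80.0°.

80.0°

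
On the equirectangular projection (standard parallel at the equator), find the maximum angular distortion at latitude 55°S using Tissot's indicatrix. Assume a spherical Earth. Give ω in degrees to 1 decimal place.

For the equirectangular projection with φ₀ = 0 (plate carrée), h = 1 along meridians and k = sec φ along parallels.
At 55°: h = 1.000, k = 1.743; principal scales a = 1.743, b = 1.000.
sin(ω/2) = (a − b)/(a + b) = 0.7434/2.743 = 0.2710, so ω = 2 arcsin(0.2710) ≈ 31.4°.

31.4°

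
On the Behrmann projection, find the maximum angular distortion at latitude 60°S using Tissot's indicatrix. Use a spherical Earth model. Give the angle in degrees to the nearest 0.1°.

Behrmann is a cylindrical equal-area projection with standard parallels at ±30°. Cylindrical equal-area (φ₀ = 30°): h = cos φ / cos 30° along meridians, k = cos 30° / cos φ along parallels; h·k = 1.
At 60°: h = 0.5774, k = 1.732; principal scales a = 1.732, b = 0.5774.
sin(ω/2) = (a − b)/(a + b) = 1.155/2.309 = 0.5000, so ω = 2 arcsin(0.5000) ≈ 60.0°.

60.0°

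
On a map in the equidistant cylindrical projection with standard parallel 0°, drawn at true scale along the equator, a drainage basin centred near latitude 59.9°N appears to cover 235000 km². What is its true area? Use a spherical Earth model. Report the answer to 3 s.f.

118000 km²

In the plate carrée (x = Rλ, y = Rφ), meridians are true-scale (h = 1) and parallels are stretched by k = sec φ.
Areal scale = h·k = 1 × sec φ; at 59.9°, h = 1.000, k = 1.994, so h·k = 1.994.
True area = apparent / (areal scale) = 235000 / 1.994 ≈ 118000 km².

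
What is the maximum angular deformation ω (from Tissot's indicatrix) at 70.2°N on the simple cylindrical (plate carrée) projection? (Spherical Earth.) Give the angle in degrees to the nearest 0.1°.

59.2°

Plate carrée maps x = Rλ, y = Rφ. The meridian scale is h = 1 and the parallel scale is k = 1/cos φ = sec φ.
At 70.2°: h = 1.000, k = 2.952; principal scales a = 2.952, b = 1.000.
sin(ω/2) = (a − b)/(a + b) = 1.952/3.952 = 0.4939, so ω = 2 arcsin(0.4939) ≈ 59.2°.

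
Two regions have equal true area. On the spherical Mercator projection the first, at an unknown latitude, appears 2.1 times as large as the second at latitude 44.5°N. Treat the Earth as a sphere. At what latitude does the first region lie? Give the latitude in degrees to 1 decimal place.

60.5°

On Mercator, (apparent₁)/(apparent₂) = sec²φ₁ / sec²φ₂ when true areas are equal.
cos²φ₂ / cos²φ₁ = 2.1  ⇒  cos φ₁ = cos 44.5° / √2.1 = 0.7133/1.449 = 0.4922.
φ₁ = arccos(0.4922) ≈ 60.5°.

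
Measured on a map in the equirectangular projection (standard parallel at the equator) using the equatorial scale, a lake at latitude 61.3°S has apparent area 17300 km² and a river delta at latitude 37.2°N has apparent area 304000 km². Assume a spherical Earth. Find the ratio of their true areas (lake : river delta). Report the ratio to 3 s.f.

On the plate carrée, areal scale = h·k = 1 × sec φ, so true area = apparent × cos φ.
True area of lake: 17300 × cos(61.3°) = 17300 × 0.4802 = 8308 km².
True area of river delta: 304000 × cos(37.2°) = 304000 × 0.7965 = 242100 km².
Ratio = 8308 / 242100 ≈ 0.0343.

0.0343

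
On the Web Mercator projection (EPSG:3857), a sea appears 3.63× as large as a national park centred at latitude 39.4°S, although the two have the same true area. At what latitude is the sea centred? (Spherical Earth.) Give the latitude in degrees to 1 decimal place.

66.1°

On Mercator, (apparent₁)/(apparent₂) = sec²φ₁ / sec²φ₂ when true areas are equal.
cos²φ₂ / cos²φ₁ = 3.63  ⇒  cos φ₁ = cos 39.4° / √3.63 = 0.7727/1.905 = 0.4056.
φ₁ = arccos(0.4056) ≈ 66.1°.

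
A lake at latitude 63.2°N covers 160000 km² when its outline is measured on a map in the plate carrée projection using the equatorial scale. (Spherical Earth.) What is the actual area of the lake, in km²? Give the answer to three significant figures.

72100 km²

Plate carrée maps x = Rλ, y = Rφ. The meridian scale is h = 1 and the parallel scale is k = 1/cos φ = sec φ.
Areal scale = h·k = 1 × sec φ; at 63.2°, h = 1.000, k = 2.218, so h·k = 2.218.
True area = apparent / (areal scale) = 160000 / 2.218 ≈ 72100 km².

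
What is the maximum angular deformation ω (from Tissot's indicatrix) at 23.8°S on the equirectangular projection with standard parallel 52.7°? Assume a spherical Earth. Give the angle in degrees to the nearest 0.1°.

In the equirectangular projection with standard parallel φ₀ = 52.7° (x = Rλ cos φ₀, y = Rφ), meridians are true-scale (h = 1) and the parallel scale is k = cos φ₀ / cos φ.
At 23.8°: h = 1.000, k = 0.6623; principal scales a = 1.000, b = 0.6623.
sin(ω/2) = (a − b)/(a + b) = 0.3377/1.662 = 0.2031, so ω = 2 arcsin(0.2031) ≈ 23.4°.

23.4°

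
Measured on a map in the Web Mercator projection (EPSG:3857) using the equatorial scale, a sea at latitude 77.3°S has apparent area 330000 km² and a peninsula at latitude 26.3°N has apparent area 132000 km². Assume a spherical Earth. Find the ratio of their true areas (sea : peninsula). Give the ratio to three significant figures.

0.150

Mercator's areal exaggeration is sec²φ; hence true area = (apparent area) · cos²φ.
True area of sea: 330000 × cos²(77.3°) = 330000 × 0.04833 = 15950 km².
True area of peninsula: 132000 × cos²(26.3°) = 132000 × 0.8037 = 106100 km².
Ratio = 15950 / 106100 ≈ 0.150.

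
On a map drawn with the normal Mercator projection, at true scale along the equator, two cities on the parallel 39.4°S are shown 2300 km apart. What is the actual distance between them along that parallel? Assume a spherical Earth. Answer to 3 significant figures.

For Mercator, h = k = sec φ (a conformal cylindrical projection has a single point scale, 1/cos φ).
Along the parallel at 39.4°, map distances are exaggerated by k = sec 39.4° = 1.294.
True distance = 2300 / 1.294 = 2300 × cos 39.4° ≈ 1780 km.

1780 km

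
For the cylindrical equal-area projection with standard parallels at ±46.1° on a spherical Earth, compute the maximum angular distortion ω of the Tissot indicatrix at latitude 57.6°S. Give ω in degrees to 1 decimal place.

29.2°

A cylindrical equal-area projection with standard parallel φ₀ has meridian scale h = cos φ / cos φ₀ and parallel scale k = cos φ₀ / cos φ (so areas are preserved, h·k = 1).
At 57.6°: h = 0.7728, k = 1.294; principal scales a = 1.294, b = 0.7728.
sin(ω/2) = (a − b)/(a + b) = 0.5213/2.067 = 0.2522, so ω = 2 arcsin(0.2522) ≈ 29.2°.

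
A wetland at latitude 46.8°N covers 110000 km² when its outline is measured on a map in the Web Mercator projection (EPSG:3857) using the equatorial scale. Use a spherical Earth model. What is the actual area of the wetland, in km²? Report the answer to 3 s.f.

Mercator is conformal, so the point scale is isotropic: h = k = sec φ = 1/cos φ.
Areal scale = k² = sec²φ = 1/cos²(46.8°) = 1/0.6845² = 2.134.
True area = apparent / (areal scale) = 110000 / 2.134 ≈ 51500 km².

51500 km²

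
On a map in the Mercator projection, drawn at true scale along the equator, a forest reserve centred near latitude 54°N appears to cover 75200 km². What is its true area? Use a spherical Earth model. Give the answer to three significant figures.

26000 km²

The Mercator projection is conformal; its linear scale factor is the same in every direction and equals sec φ = 1/cos φ.
Areal scale = k² = sec²φ = 1/cos²(54°) = 1/0.5878² = 2.894.
True area = apparent / (areal scale) = 75200 / 2.894 ≈ 26000 km².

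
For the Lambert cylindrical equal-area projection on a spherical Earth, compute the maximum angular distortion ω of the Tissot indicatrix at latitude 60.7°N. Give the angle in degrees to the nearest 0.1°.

75.7°

The Lambert cylindrical equal-area projection is the cylindrical equal-area projection with its standard parallel at the equator (φ₀ = 0). For cylindrical equal-area with standard parallel φ₀, h = cos φ / cos φ₀ and k = cos φ₀ / cos φ, so h·k = 1.
At 60.7°: h = 0.4894, k = 2.043; principal scales a = 2.043, b = 0.4894.
sin(ω/2) = (a − b)/(a + b) = 1.554/2.533 = 0.6136, so ω = 2 arcsin(0.6136) ≈ 75.7°.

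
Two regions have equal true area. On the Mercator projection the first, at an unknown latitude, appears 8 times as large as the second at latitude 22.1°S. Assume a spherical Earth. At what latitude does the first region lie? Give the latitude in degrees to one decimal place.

70.9°

Mercator areal scale is sec²φ, so apparent-area ratio = sec²φ₁ / sec²φ₂ = cos²φ₂ / cos²φ₁.
cos²φ₂ / cos²φ₁ = 8  ⇒  cos φ₁ = cos 22.1° / √8 = 0.9265/2.828 = 0.3276.
φ₁ = arccos(0.3276) ≈ 70.9°.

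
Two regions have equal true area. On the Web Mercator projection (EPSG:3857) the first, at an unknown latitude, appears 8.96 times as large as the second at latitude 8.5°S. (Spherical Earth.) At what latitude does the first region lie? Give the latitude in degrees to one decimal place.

On Mercator, (apparent₁)/(apparent₂) = sec²φ₁ / sec²φ₂ when true areas are equal.
cos²φ₂ / cos²φ₁ = 8.96  ⇒  cos φ₁ = cos 8.5° / √8.96 = 0.9890/2.993 = 0.3304.
φ₁ = arccos(0.3304) ≈ 70.7°.

70.7°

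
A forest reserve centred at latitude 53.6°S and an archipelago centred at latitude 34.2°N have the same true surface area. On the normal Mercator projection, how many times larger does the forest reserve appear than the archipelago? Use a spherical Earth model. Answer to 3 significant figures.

1.94

Mercator areal scale is sec²φ.
At 53.6°: sec²(53.6°) = 1/0.5934² = 2.840.
At 34.2°: sec²(34.2°) = 1/0.8271² = 1.462.
Ratio = 2.840/1.462 = cos²(34.2°)/cos²(53.6°) ≈ 1.94.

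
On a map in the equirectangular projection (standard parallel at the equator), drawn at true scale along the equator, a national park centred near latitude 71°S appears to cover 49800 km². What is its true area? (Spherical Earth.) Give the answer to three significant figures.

Plate carrée maps x = Rλ, y = Rφ. The meridian scale is h = 1 and the parallel scale is k = 1/cos φ = sec φ.
Areal scale = h·k = 1 × sec φ; at 71°, h = 1.000, k = 3.072, so h·k = 3.072.
True area = apparent / (areal scale) = 49800 / 3.072 ≈ 16200 km².

16200 km²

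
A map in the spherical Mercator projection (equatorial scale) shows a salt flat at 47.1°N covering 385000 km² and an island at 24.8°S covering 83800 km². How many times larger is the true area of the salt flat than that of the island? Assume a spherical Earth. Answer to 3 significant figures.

2.58

Mercator's areal exaggeration is sec²φ; hence true area = (apparent area) · cos²φ.
True area of salt flat: 385000 × cos²(47.1°) = 385000 × 0.4634 = 178400 km².
True area of island: 83800 × cos²(24.8°) = 83800 × 0.8241 = 69060 km².
Ratio = 178400 / 69060 ≈ 2.58.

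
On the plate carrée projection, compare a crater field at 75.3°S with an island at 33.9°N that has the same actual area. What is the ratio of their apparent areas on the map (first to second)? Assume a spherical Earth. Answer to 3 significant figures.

3.27

Plate carrée maps x = Rλ, y = Rφ. The meridian scale is h = 1 and the parallel scale is k = 1/cos φ = sec φ.
Areal scale at 75.3°: h·k = 1.000 × 3.941 = 3.941.
Areal scale at 33.9°: h·k = 1.000 × 1.205 = 1.205.
Ratio = 3.941/1.205 ≈ 3.27.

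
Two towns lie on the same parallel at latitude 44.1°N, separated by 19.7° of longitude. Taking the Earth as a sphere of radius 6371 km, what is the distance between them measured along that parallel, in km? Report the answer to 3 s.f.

Arc length along a parallel = R cos φ · Δλ (with Δλ in radians).
= 6371 × cos 44.1° × (19.7° × π/180) = 6371 × 0.7181 × 0.3438 ≈ 1570 km.

1570 km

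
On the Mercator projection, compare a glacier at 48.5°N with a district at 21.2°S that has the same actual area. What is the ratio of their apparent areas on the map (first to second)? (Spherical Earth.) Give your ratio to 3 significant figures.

1.98

On Mercator, area is exaggerated by sec²φ = 1/cos²φ.
At 48.5°: sec²(48.5°) = 1/0.6626² = 2.278.
At 21.2°: sec²(21.2°) = 1/0.9323² = 1.150.
Ratio = 2.278/1.150 = cos²(21.2°)/cos²(48.5°) ≈ 1.98.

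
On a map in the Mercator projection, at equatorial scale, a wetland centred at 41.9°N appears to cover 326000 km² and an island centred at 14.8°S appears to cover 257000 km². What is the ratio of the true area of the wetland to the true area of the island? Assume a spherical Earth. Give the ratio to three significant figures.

Since Mercator area scale is 1/cos²φ, the true area equals the apparent area multiplied by cos²φ.
True area of wetland: 326000 × cos²(41.9°) = 326000 × 0.5540 = 180600 km².
True area of island: 257000 × cos²(14.8°) = 257000 × 0.9347 = 240200 km².
Ratio = 180600 / 240200 ≈ 0.752.

0.752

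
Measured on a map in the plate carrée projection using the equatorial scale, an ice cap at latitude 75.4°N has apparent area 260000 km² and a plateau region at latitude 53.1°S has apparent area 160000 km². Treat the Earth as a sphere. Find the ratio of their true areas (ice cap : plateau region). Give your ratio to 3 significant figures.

0.682

Plate carrée has h = 1 and k = sec φ, giving areal scale sec φ; true area = (apparent area) · cos φ.
True area of ice cap: 260000 × cos(75.4°) = 260000 × 0.2521 = 65540 km².
True area of plateau region: 160000 × cos(53.1°) = 160000 × 0.6004 = 96070 km².
Ratio = 65540 / 96070 ≈ 0.682.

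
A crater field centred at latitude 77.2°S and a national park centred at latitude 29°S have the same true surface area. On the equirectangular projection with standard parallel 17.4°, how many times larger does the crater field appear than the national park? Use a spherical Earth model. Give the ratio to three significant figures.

3.95

With standard parallel φ₀ = 17.4°, the equirectangular projection gives x = Rλ cos φ₀, y = Rφ, so h = 1 and k = cos 17.4° / cos φ.
Areal scale at 77.2°: h·k = 1.000 × 4.307 = 4.307.
Areal scale at 29°: h·k = 1.000 × 1.091 = 1.091.
Ratio = 4.307/1.091 ≈ 3.95.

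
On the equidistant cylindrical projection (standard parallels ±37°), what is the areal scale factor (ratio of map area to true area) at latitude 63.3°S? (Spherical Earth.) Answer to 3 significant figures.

1.78

The equidistant cylindrical projection with φ₀ = 37° has h = 1 (meridians true) and k = cos φ₀ / cos φ along parallels.
Areal scale = h·k = 1 × cos φ₀ / cos φ; at 63.3°, h = 1.000, k = 1.777, so h·k = 1.777.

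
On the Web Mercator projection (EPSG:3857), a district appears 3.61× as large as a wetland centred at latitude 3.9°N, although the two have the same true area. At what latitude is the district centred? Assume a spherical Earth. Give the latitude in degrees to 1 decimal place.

58.3°

Mercator areal scale is sec²φ, so apparent-area ratio = sec²φ₁ / sec²φ₂ = cos²φ₂ / cos²φ₁.
cos²φ₂ / cos²φ₁ = 3.61  ⇒  cos φ₁ = cos 3.9° / √3.61 = 0.9977/1.900 = 0.5251.
φ₁ = arccos(0.5251) ≈ 58.3°.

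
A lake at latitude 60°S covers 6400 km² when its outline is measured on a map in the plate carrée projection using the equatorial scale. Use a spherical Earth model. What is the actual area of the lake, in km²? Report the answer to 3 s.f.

3200 km²

In the plate carrée (x = Rλ, y = Rφ), meridians are true-scale (h = 1) and parallels are stretched by k = sec φ.
Areal scale = h·k = 1 × sec φ; at 60°, h = 1.000, k = 2.000, so h·k = 2.000.
True area = apparent / (areal scale) = 6400 / 2.000 ≈ 3200 km².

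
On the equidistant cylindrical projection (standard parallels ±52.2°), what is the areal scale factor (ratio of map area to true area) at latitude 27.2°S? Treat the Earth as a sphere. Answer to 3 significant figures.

With standard parallel φ₀ = 52.2°, the equirectangular projection gives x = Rλ cos φ₀, y = Rφ, so h = 1 and k = cos 52.2° / cos φ.
Areal scale = h·k = 1 × cos φ₀ / cos φ; at 27.2°, h = 1.000, k = 0.6891, so h·k = 0.6891.

0.689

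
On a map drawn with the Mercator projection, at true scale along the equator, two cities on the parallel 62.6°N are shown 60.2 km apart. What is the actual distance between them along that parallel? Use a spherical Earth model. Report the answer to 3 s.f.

Mercator is conformal, so the point scale is isotropic: h = k = sec φ = 1/cos φ.
Along the parallel at 62.6°, map distances are exaggerated by k = sec 62.6° = 2.173.
True distance = 60.2 / 2.173 = 60.2 × cos 62.6° ≈ 27.7 km.

27.7 km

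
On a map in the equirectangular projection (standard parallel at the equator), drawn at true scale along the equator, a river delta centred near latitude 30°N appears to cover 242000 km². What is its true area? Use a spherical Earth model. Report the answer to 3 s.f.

In the plate carrée (x = Rλ, y = Rφ), meridians are true-scale (h = 1) and parallels are stretched by k = sec φ.
Areal scale = h·k = 1 × sec φ; at 30°, h = 1.000, k = 1.155, so h·k = 1.155.
True area = apparent / (areal scale) = 242000 / 1.155 ≈ 210000 km².

210000 km²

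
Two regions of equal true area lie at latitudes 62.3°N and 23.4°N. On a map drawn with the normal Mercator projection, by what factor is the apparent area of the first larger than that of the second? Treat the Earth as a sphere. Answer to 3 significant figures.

3.90

Mercator is conformal with k = sec φ, so areal scale = k² = sec²φ.
At 62.3°: sec²(62.3°) = 1/0.4648² = 4.628.
At 23.4°: sec²(23.4°) = 1/0.9178² = 1.187.
Ratio = 4.628/1.187 = cos²(23.4°)/cos²(62.3°) ≈ 3.90.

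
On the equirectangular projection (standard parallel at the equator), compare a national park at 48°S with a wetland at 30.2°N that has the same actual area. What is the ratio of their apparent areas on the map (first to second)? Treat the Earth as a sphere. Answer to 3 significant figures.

1.29

Plate carrée maps x = Rλ, y = Rφ. The meridian scale is h = 1 and the parallel scale is k = 1/cos φ = sec φ.
Areal scale at 48°: h·k = 1.000 × 1.494 = 1.494.
Areal scale at 30.2°: h·k = 1.000 × 1.157 = 1.157.
Ratio = 1.494/1.157 ≈ 1.29.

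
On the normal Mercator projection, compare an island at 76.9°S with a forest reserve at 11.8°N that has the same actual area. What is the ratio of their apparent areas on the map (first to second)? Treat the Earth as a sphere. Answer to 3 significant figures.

18.7

Mercator areal scale is sec²φ.
At 76.9°: sec²(76.9°) = 1/0.2267² = 19.47.
At 11.8°: sec²(11.8°) = 1/0.9789² = 1.044.
Ratio = 19.47/1.044 = cos²(11.8°)/cos²(76.9°) ≈ 18.7.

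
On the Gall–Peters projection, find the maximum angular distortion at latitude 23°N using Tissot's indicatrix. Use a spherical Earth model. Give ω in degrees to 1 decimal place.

29.9°

The Gall–Peters projection is cylindrical equal-area with φ₀ = 45°. Cylindrical equal-area (φ₀ = 45°): h = cos φ / cos 45° along meridians, k = cos 45° / cos φ along parallels; h·k = 1.
At 23°: h = 1.302, k = 0.7682; principal scales a = 1.302, b = 0.7682.
sin(ω/2) = (a − b)/(a + b) = 0.5336/2.070 = 0.2578, so ω = 2 arcsin(0.2578) ≈ 29.9°.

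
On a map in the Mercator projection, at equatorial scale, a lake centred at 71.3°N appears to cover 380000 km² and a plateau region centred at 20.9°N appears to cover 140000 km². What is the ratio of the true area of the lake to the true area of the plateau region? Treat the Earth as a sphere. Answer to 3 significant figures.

0.320

Since Mercator area scale is 1/cos²φ, the true area equals the apparent area multiplied by cos²φ.
True area of lake: 380000 × cos²(71.3°) = 380000 × 0.1028 = 39060 km².
True area of plateau region: 140000 × cos²(20.9°) = 140000 × 0.8727 = 122200 km².
Ratio = 39060 / 122200 ≈ 0.320.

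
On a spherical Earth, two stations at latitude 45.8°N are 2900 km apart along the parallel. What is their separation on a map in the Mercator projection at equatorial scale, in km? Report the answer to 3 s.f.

4160 km

For Mercator, h = k = sec φ (a conformal cylindrical projection has a single point scale, 1/cos φ).
Along the parallel, k = sec 45.8° = 1/0.6972 = 1.434.
Map distance = 2900 × 1.434 ≈ 4160 km.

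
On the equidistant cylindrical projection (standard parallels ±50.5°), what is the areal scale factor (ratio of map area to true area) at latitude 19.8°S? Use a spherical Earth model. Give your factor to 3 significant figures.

With standard parallel φ₀ = 50.5°, the equirectangular projection gives x = Rλ cos φ₀, y = Rφ, so h = 1 and k = cos 50.5° / cos φ.
Areal scale = h·k = 1 × cos φ₀ / cos φ; at 19.8°, h = 1.000, k = 0.6760, so h·k = 0.6760.

0.676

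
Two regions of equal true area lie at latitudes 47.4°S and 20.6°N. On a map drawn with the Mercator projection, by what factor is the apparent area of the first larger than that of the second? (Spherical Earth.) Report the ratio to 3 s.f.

1.91

Mercator is conformal with k = sec φ, so areal scale = k² = sec²φ.
At 47.4°: sec²(47.4°) = 1/0.6769² = 2.183.
At 20.6°: sec²(20.6°) = 1/0.9361² = 1.141.
Ratio = 2.183/1.141 = cos²(20.6°)/cos²(47.4°) ≈ 1.91.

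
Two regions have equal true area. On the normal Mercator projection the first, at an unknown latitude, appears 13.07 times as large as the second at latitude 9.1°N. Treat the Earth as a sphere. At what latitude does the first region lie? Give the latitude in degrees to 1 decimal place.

Mercator areal scale is sec²φ, so apparent-area ratio = sec²φ₁ / sec²φ₂ = cos²φ₂ / cos²φ₁.
cos²φ₂ / cos²φ₁ = 13.07  ⇒  cos φ₁ = cos 9.1° / √13.07 = 0.9874/3.615 = 0.2731.
φ₁ = arccos(0.2731) ≈ 74.1°.

74.1°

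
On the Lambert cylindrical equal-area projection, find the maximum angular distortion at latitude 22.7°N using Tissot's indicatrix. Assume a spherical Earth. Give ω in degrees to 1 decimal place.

The Lambert cylindrical equal-area projection is the cylindrical equal-area projection with its standard parallel at the equator (φ₀ = 0). A cylindrical equal-area projection with standard parallel φ₀ has meridian scale h = cos φ / cos φ₀ and parallel scale k = cos φ₀ / cos φ (so areas are preserved, h·k = 1).
At 22.7°: h = 0.9225, k = 1.084; principal scales a = 1.084, b = 0.9225.
sin(ω/2) = (a − b)/(a + b) = 0.1614/2.007 = 0.08045, so ω = 2 arcsin(0.08045) ≈ 9.2°.

9.2°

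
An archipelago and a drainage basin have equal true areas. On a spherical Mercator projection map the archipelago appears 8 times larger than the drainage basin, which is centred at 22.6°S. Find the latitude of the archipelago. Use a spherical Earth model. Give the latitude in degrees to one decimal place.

Mercator areal scale is sec²φ, so apparent-area ratio = sec²φ₁ / sec²φ₂ = cos²φ₂ / cos²φ₁.
cos²φ₂ / cos²φ₁ = 8  ⇒  cos φ₁ = cos 22.6° / √8 = 0.9232/2.828 = 0.3264.
φ₁ = arccos(0.3264) ≈ 70.9°.

70.9°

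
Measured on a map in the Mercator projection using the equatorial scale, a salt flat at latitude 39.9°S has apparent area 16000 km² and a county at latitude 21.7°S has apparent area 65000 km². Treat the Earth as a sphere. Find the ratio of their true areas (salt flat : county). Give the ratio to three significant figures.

Since Mercator area scale is 1/cos²φ, the true area equals the apparent area multiplied by cos²φ.
True area of salt flat: 16000 × cos²(39.9°) = 16000 × 0.5885 = 9417 km².
True area of county: 65000 × cos²(21.7°) = 65000 × 0.8633 = 56110 km².
Ratio = 9417 / 56110 ≈ 0.168.

0.168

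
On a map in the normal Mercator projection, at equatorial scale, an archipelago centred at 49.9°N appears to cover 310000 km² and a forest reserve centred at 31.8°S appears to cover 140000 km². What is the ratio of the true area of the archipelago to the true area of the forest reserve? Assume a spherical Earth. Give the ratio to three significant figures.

Since Mercator area scale is 1/cos²φ, the true area equals the apparent area multiplied by cos²φ.
True area of archipelago: 310000 × cos²(49.9°) = 310000 × 0.4149 = 128600 km².
True area of forest reserve: 140000 × cos²(31.8°) = 140000 × 0.7223 = 101100 km².
Ratio = 128600 / 101100 ≈ 1.27.

1.27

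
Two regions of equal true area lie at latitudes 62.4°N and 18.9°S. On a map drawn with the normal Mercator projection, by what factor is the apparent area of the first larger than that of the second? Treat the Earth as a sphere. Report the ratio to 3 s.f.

4.17

Mercator areal scale is sec²φ.
At 62.4°: sec²(62.4°) = 1/0.4633² = 4.659.
At 18.9°: sec²(18.9°) = 1/0.9461² = 1.117.
Ratio = 4.659/1.117 = cos²(18.9°)/cos²(62.4°) ≈ 4.17.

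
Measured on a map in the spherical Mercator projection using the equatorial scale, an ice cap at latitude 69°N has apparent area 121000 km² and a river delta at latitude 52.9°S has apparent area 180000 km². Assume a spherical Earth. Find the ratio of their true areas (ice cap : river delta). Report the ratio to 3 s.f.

Since Mercator area scale is 1/cos²φ, the true area equals the apparent area multiplied by cos²φ.
True area of ice cap: 121000 × cos²(69°) = 121000 × 0.1284 = 15540 km².
True area of river delta: 180000 × cos²(52.9°) = 180000 × 0.3639 = 65490 km².
Ratio = 15540 / 65490 ≈ 0.237.

0.237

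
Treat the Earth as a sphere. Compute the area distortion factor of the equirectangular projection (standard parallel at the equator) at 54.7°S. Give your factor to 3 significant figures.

For the equirectangular projection with φ₀ = 0 (plate carrée), h = 1 along meridians and k = sec φ along parallels.
Areal scale = h·k = 1 × sec φ; at 54.7°, h = 1.000, k = 1.731, so h·k = 1.731.

1.73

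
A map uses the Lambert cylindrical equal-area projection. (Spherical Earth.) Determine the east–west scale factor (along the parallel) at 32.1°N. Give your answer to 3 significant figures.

1.18

The Lambert cylindrical equal-area projection is the cylindrical equal-area projection with its standard parallel at the equator (φ₀ = 0). A cylindrical equal-area projection with standard parallel φ₀ has meridian scale h = cos φ / cos φ₀ and parallel scale k = cos φ₀ / cos φ (so areas are preserved, h·k = 1).
k = cos 0° / cos 32.1° = 1.000/0.8471 = 1.180.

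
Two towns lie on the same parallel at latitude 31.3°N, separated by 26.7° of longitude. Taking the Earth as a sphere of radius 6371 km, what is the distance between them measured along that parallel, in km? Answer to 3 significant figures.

2540 km

Arc length along a parallel = R cos φ · Δλ (with Δλ in radians).
= 6371 × cos 31.3° × (26.7° × π/180) = 6371 × 0.8545 × 0.4660 ≈ 2540 km.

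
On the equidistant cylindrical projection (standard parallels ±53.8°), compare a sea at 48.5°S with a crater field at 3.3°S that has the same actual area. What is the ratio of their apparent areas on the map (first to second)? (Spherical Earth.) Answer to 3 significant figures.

With standard parallel φ₀ = 53.8°, the equirectangular projection gives x = Rλ cos φ₀, y = Rφ, so h = 1 and k = cos 53.8° / cos φ.
Areal scale at 48.5°: h·k = 1.000 × 0.8913 = 0.8913.
Areal scale at 3.3°: h·k = 1.000 × 0.5916 = 0.5916.
Ratio = 0.8913/0.5916 ≈ 1.51.

1.51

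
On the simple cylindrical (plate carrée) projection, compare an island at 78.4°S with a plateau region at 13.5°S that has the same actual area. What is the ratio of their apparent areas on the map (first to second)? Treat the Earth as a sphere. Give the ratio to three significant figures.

For the equirectangular projection with φ₀ = 0 (plate carrée), h = 1 along meridians and k = sec φ along parallels.
Areal scale at 78.4°: h·k = 1.000 × 4.973 = 4.973.
Areal scale at 13.5°: h·k = 1.000 × 1.028 = 1.028.
Ratio = 4.973/1.028 ≈ 4.84.

4.84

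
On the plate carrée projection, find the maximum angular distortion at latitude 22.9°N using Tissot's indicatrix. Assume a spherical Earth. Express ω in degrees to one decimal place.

For the equirectangular projection with φ₀ = 0 (plate carrée), h = 1 along meridians and k = sec φ along parallels.
At 22.9°: h = 1.000, k = 1.086; principal scales a = 1.086, b = 1.000.
sin(ω/2) = (a − b)/(a + b) = 0.08556/2.086 = 0.04102, so ω = 2 arcsin(0.04102) ≈ 4.7°.

4.7°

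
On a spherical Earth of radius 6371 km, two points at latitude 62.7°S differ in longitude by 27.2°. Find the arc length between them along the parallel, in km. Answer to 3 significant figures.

1390 km

Arc length along a parallel = R cos φ · Δλ (with Δλ in radians).
= 6371 × cos 62.7° × (27.2° × π/180) = 6371 × 0.4586 × 0.4747 ≈ 1390 km.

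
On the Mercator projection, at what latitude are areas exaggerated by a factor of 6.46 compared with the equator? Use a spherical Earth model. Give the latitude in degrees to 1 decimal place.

66.8°

Mercator areal scale is sec²φ.
sec²φ = 6.46  ⇒  cos²φ = 0.1548  ⇒  cos φ = 0.3934.
φ = arccos(0.3934) ≈ 66.8°.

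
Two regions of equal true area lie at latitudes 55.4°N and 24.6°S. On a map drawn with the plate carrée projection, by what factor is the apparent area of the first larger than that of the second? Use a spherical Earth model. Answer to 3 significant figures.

1.60

For the equirectangular projection with φ₀ = 0 (plate carrée), h = 1 along meridians and k = sec φ along parallels.
Areal scale at 55.4°: h·k = 1.000 × 1.761 = 1.761.
Areal scale at 24.6°: h·k = 1.000 × 1.100 = 1.100.
Ratio = 1.761/1.100 ≈ 1.60.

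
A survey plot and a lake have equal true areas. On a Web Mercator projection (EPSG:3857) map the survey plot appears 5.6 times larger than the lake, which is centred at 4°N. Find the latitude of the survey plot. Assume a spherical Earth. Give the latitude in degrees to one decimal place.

65.1°

Mercator areal scale is sec²φ, so apparent-area ratio = sec²φ₁ / sec²φ₂ = cos²φ₂ / cos²φ₁.
cos²φ₂ / cos²φ₁ = 5.6  ⇒  cos φ₁ = cos 4° / √5.6 = 0.9976/2.366 = 0.4215.
φ₁ = arccos(0.4215) ≈ 65.1°.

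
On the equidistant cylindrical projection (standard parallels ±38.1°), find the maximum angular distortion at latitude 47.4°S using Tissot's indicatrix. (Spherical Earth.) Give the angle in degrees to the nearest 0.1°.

8.6°

In the equirectangular projection with standard parallel φ₀ = 38.1° (x = Rλ cos φ₀, y = Rφ), meridians are true-scale (h = 1) and the parallel scale is k = cos φ₀ / cos φ.
At 47.4°: h = 1.000, k = 1.163; principal scales a = 1.163, b = 1.000.
sin(ω/2) = (a − b)/(a + b) = 0.1626/2.163 = 0.07519, so ω = 2 arcsin(0.07519) ≈ 8.6°.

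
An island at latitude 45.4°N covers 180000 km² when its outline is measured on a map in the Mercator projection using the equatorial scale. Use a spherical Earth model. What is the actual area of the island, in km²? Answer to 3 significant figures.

For Mercator, h = k = sec φ (a conformal cylindrical projection has a single point scale, 1/cos φ).
Areal scale = k² = sec²φ = 1/cos²(45.4°) = 1/0.7022² = 2.028.
True area = apparent / (areal scale) = 180000 / 2.028 ≈ 88700 km².

88700 km²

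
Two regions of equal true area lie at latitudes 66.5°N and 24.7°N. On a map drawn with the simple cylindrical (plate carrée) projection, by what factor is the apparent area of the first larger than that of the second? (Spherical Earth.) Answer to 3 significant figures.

In the plate carrée (x = Rλ, y = Rφ), meridians are true-scale (h = 1) and parallels are stretched by k = sec φ.
Areal scale at 66.5°: h·k = 1.000 × 2.508 = 2.508.
Areal scale at 24.7°: h·k = 1.000 × 1.101 = 1.101.
Ratio = 2.508/1.101 ≈ 2.28.

2.28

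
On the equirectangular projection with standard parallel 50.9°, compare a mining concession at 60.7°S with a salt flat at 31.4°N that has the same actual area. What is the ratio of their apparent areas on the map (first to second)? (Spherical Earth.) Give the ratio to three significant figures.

With standard parallel φ₀ = 50.9°, the equirectangular projection gives x = Rλ cos φ₀, y = Rφ, so h = 1 and k = cos 50.9° / cos φ.
Areal scale at 60.7°: h·k = 1.000 × 1.289 = 1.289.
Areal scale at 31.4°: h·k = 1.000 × 0.7389 = 0.7389.
Ratio = 1.289/0.7389 ≈ 1.74.

1.74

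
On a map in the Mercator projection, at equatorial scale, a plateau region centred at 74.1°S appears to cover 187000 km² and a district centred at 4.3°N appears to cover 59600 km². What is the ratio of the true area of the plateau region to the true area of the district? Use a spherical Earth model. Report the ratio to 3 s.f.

0.237

Mercator's areal exaggeration is sec²φ; hence true area = (apparent area) · cos²φ.
True area of plateau region: 187000 × cos²(74.1°) = 187000 × 0.07505 = 14040 km².
True area of district: 59600 × cos²(4.3°) = 59600 × 0.9944 = 59260 km².
Ratio = 14040 / 59260 ≈ 0.237.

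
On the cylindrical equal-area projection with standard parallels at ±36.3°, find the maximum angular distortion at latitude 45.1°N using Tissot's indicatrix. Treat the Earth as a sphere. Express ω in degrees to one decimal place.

15.1°

A cylindrical equal-area projection with standard parallel φ₀ has meridian scale h = cos φ / cos φ₀ and parallel scale k = cos φ₀ / cos φ (so areas are preserved, h·k = 1).
At 45.1°: h = 0.8758, k = 1.142; principal scales a = 1.142, b = 0.8758.
sin(ω/2) = (a − b)/(a + b) = 0.2659/2.018 = 0.1318, so ω = 2 arcsin(0.1318) ≈ 15.1°.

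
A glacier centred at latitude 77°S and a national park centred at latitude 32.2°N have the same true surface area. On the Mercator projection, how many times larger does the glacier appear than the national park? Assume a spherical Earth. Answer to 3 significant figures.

14.2

Mercator is conformal with k = sec φ, so areal scale = k² = sec²φ.
At 77°: sec²(77°) = 1/0.2250² = 19.76.
At 32.2°: sec²(32.2°) = 1/0.8462² = 1.397.
Ratio = 19.76/1.397 = cos²(32.2°)/cos²(77°) ≈ 14.2.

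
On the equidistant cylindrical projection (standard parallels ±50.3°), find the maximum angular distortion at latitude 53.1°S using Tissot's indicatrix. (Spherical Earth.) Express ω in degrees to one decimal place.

With standard parallel φ₀ = 50.3°, the equirectangular projection gives x = Rλ cos φ₀, y = Rφ, so h = 1 and k = cos 50.3° / cos φ.
At 53.1°: h = 1.000, k = 1.064; principal scales a = 1.064, b = 1.000.
sin(ω/2) = (a − b)/(a + b) = 0.06387/2.064 = 0.03095, so ω = 2 arcsin(0.03095) ≈ 3.5°.

3.5°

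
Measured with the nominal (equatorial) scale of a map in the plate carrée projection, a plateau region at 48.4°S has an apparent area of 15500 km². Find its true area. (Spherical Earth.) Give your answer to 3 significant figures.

10300 km²

For the equirectangular projection with φ₀ = 0 (plate carrée), h = 1 along meridians and k = sec φ along parallels.
Areal scale = h·k = 1 × sec φ; at 48.4°, h = 1.000, k = 1.506, so h·k = 1.506.
True area = apparent / (areal scale) = 15500 / 1.506 ≈ 10300 km².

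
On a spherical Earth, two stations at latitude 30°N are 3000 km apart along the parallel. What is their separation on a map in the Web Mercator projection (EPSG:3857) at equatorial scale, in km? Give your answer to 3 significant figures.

The Mercator projection is conformal; its linear scale factor is the same in every direction and equals sec φ = 1/cos φ.
Along the parallel, k = sec 30° = 1/0.8660 = 1.155.
Map distance = 3000 × 1.155 ≈ 3460 km.

3460 km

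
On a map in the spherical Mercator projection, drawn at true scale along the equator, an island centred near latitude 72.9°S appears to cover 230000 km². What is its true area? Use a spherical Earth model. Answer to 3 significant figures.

19900 km²

For Mercator, h = k = sec φ (a conformal cylindrical projection has a single point scale, 1/cos φ).
Areal scale = k² = sec²φ = 1/cos²(72.9°) = 1/0.2940² = 11.57.
True area = apparent / (areal scale) = 230000 / 11.57 ≈ 19900 km².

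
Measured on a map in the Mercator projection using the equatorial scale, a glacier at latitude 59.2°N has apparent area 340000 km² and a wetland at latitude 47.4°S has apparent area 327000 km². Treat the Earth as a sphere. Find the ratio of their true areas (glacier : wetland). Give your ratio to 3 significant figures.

Mercator's areal exaggeration is sec²φ; hence true area = (apparent area) · cos²φ.
True area of glacier: 340000 × cos²(59.2°) = 340000 × 0.2622 = 89140 km².
True area of wetland: 327000 × cos²(47.4°) = 327000 × 0.4582 = 149800 km².
Ratio = 89140 / 149800 ≈ 0.595.

0.595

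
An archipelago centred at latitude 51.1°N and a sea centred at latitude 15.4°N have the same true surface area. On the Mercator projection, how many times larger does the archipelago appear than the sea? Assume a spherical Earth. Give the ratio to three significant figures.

2.36

Mercator areal scale is sec²φ.
At 51.1°: sec²(51.1°) = 1/0.6280² = 2.536.
At 15.4°: sec²(15.4°) = 1/0.9641² = 1.076.
Ratio = 2.536/1.076 = cos²(15.4°)/cos²(51.1°) ≈ 2.36.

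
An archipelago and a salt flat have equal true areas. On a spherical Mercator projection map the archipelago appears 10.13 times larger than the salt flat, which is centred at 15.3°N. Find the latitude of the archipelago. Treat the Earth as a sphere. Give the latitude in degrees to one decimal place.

For equal true areas on Mercator, apparent areas scale as sec²φ, so the ratio is cos²φ₂ / cos²φ₁.
cos²φ₂ / cos²φ₁ = 10.13  ⇒  cos φ₁ = cos 15.3° / √10.13 = 0.9646/3.183 = 0.3031.
φ₁ = arccos(0.3031) ≈ 72.4°.

72.4°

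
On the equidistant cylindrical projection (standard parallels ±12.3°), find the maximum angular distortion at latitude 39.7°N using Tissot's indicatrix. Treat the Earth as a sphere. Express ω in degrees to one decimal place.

13.7°

The equidistant cylindrical projection with φ₀ = 12.3° has h = 1 (meridians true) and k = cos φ₀ / cos φ along parallels.
At 39.7°: h = 1.000, k = 1.270; principal scales a = 1.270, b = 1.000.
sin(ω/2) = (a − b)/(a + b) = 0.2699/2.270 = 0.1189, so ω = 2 arcsin(0.1189) ≈ 13.7°.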